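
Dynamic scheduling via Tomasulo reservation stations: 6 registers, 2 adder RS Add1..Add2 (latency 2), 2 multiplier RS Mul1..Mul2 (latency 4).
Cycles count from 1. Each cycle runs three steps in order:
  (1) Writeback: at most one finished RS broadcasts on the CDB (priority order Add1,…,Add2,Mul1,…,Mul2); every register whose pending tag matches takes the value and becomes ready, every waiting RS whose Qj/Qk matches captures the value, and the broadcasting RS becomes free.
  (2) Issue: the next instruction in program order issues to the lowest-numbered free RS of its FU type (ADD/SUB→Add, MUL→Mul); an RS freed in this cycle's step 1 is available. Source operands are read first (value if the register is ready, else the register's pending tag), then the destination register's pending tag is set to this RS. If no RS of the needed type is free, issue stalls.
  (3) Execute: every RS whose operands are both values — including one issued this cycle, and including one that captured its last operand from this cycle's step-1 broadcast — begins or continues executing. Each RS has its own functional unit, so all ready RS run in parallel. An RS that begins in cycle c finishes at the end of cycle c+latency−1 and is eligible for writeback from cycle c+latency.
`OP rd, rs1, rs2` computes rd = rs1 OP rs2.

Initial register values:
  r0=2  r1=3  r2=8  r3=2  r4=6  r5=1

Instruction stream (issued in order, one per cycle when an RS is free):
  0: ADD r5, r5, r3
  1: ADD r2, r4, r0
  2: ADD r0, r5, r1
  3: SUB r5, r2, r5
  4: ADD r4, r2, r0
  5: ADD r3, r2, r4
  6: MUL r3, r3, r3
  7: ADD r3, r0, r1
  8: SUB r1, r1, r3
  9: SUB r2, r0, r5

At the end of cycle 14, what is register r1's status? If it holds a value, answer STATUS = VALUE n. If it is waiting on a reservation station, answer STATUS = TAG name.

STATUS = VALUE -6

cycle 1: issue ADD r5<-Add1 // r0:2,r1:3,r2:8,r3:2,r4:6,r5:Add1
cycle 2: issue ADD r2<-Add2 // r0:2,r1:3,r2:Add2,r3:2,r4:6,r5:Add1
cycle 3: CDB Add1=3; issue ADD r0<-Add1 // r0:Add1,r1:3,r2:Add2,r3:2,r4:6,r5:3
cycle 4: CDB Add2=8; issue SUB r5<-Add2 // r0:Add1,r1:3,r2:8,r3:2,r4:6,r5:Add2
cycle 5: CDB Add1=6; issue ADD r4<-Add1 // r0:6,r1:3,r2:8,r3:2,r4:Add1,r5:Add2
cycle 6: CDB Add2=5; issue ADD r3<-Add2 // r0:6,r1:3,r2:8,r3:Add2,r4:Add1,r5:5
cycle 7: CDB Add1=14; issue MUL r3<-Mul1 // r0:6,r1:3,r2:8,r3:Mul1,r4:14,r5:5
cycle 8: issue ADD r3<-Add1 // r0:6,r1:3,r2:8,r3:Add1,r4:14,r5:5
cycle 9: CDB Add2=22; issue SUB r1<-Add2 // r0:6,r1:Add2,r2:8,r3:Add1,r4:14,r5:5
cycle 10: CDB Add1=9; issue SUB r2<-Add1 // r0:6,r1:Add2,r2:Add1,r3:9,r4:14,r5:5
cycle 11: - // r0:6,r1:Add2,r2:Add1,r3:9,r4:14,r5:5
cycle 12: CDB Add1=1 // r0:6,r1:Add2,r2:1,r3:9,r4:14,r5:5
cycle 13: CDB Add2=-6 // r0:6,r1:-6,r2:1,r3:9,r4:14,r5:5
cycle 14: CDB Mul1=484 // r0:6,r1:-6,r2:1,r3:9,r4:14,r5:5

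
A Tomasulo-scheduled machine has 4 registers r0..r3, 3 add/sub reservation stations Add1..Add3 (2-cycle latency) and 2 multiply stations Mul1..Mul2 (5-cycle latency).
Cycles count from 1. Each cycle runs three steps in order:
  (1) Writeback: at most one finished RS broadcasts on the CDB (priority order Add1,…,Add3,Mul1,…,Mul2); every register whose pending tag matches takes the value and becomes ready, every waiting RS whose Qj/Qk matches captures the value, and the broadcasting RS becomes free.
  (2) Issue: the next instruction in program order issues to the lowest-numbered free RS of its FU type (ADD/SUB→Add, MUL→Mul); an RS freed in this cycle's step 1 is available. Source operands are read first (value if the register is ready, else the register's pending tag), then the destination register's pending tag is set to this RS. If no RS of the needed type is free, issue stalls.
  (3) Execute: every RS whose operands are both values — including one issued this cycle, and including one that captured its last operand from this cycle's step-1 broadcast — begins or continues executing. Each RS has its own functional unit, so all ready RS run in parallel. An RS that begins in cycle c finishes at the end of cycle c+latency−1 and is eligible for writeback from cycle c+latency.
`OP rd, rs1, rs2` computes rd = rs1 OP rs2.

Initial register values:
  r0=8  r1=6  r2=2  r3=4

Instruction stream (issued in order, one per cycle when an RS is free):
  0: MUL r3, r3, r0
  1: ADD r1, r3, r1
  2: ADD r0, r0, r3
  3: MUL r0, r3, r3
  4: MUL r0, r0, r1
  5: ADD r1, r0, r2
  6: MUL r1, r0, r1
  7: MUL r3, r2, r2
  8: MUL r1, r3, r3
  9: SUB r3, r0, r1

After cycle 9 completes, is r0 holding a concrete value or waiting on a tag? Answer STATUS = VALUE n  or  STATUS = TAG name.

cycle 1: issue MUL r3<-Mul1 // r0:8,r1:6,r2:2,r3:Mul1
cycle 2: issue ADD r1<-Add1 // r0:8,r1:Add1,r2:2,r3:Mul1
cycle 3: issue ADD r0<-Add2 // r0:Add2,r1:Add1,r2:2,r3:Mul1
cycle 4: issue MUL r0<-Mul2 // r0:Mul2,r1:Add1,r2:2,r3:Mul1
cycle 5: stall // r0:Mul2,r1:Add1,r2:2,r3:Mul1
cycle 6: CDB Mul1=32; issue MUL r0<-Mul1 // r0:Mul1,r1:Add1,r2:2,r3:32
cycle 7: issue ADD r1<-Add3 // r0:Mul1,r1:Add3,r2:2,r3:32
cycle 8: CDB Add1=38; stall // r0:Mul1,r1:Add3,r2:2,r3:32
cycle 9: CDB Add2=40; stall // r0:Mul1,r1:Add3,r2:2,r3:32

STATUS = TAG Mul1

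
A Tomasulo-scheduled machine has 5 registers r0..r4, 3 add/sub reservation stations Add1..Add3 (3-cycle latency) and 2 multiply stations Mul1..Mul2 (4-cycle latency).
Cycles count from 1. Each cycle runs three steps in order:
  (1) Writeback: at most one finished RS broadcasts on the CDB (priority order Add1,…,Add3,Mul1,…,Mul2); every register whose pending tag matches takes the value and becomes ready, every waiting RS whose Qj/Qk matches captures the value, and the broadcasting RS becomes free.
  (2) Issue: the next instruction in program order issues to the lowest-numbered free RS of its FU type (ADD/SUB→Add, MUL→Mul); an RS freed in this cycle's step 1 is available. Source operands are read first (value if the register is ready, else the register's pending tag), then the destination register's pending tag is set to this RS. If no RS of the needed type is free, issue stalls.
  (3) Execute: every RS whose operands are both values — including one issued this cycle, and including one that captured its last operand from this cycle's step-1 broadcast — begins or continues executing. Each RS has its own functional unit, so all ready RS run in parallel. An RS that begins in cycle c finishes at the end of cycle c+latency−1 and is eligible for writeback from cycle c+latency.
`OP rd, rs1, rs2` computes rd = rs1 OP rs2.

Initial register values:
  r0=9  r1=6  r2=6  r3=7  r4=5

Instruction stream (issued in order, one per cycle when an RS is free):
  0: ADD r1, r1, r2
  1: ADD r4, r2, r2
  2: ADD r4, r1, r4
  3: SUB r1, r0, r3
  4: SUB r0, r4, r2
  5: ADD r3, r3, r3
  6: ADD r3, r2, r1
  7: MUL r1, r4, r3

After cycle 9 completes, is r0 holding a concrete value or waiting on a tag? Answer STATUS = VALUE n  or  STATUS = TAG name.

STATUS = TAG Add2

  c1: issue ADD r1<-Add1  regs: r0:9,r1:Add1,r2:6,r3:7,r4:5
  c2: issue ADD r4<-Add2  regs: r0:9,r1:Add1,r2:6,r3:7,r4:Add2
  c3: issue ADD r4<-Add3  regs: r0:9,r1:Add1,r2:6,r3:7,r4:Add3
  c4: CDB Add1=12; issue SUB r1<-Add1  regs: r0:9,r1:Add1,r2:6,r3:7,r4:Add3
  c5: CDB Add2=12; issue SUB r0<-Add2  regs: r0:Add2,r1:Add1,r2:6,r3:7,r4:Add3
  c6: stall  regs: r0:Add2,r1:Add1,r2:6,r3:7,r4:Add3
  c7: CDB Add1=2; issue ADD r3<-Add1  regs: r0:Add2,r1:2,r2:6,r3:Add1,r4:Add3
  c8: CDB Add3=24; issue ADD r3<-Add3  regs: r0:Add2,r1:2,r2:6,r3:Add3,r4:24
  c9: issue MUL r1<-Mul1  regs: r0:Add2,r1:Mul1,r2:6,r3:Add3,r4:24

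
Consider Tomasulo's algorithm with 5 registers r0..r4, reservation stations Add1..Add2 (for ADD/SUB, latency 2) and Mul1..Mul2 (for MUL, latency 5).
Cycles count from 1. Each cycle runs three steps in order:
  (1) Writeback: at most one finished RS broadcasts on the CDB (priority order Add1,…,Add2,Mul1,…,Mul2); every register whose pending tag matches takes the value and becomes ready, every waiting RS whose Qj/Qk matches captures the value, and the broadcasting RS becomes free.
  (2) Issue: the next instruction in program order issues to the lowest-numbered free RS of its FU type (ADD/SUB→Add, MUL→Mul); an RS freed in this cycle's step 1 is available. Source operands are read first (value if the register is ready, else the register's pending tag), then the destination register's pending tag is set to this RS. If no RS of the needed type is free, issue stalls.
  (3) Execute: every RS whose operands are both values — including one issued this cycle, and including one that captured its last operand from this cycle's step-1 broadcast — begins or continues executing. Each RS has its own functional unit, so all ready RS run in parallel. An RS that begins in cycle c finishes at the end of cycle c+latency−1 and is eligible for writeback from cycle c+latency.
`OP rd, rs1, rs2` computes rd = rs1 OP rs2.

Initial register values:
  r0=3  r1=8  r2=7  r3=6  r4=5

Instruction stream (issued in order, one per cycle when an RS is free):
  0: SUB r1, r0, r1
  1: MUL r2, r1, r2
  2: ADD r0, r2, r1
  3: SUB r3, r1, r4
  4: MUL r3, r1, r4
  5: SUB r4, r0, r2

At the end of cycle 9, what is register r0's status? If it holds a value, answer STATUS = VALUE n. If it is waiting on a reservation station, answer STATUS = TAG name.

  c1: issue SUB r1<-Add1  regs: r0:3,r1:Add1,r2:7,r3:6,r4:5
  c2: issue MUL r2<-Mul1  regs: r0:3,r1:Add1,r2:Mul1,r3:6,r4:5
  c3: CDB Add1=-5; issue ADD r0<-Add1  regs: r0:Add1,r1:-5,r2:Mul1,r3:6,r4:5
  c4: issue SUB r3<-Add2  regs: r0:Add1,r1:-5,r2:Mul1,r3:Add2,r4:5
  c5: issue MUL r3<-Mul2  regs: r0:Add1,r1:-5,r2:Mul1,r3:Mul2,r4:5
  c6: CDB Add2=-10; issue SUB r4<-Add2  regs: r0:Add1,r1:-5,r2:Mul1,r3:Mul2,r4:Add2
  c7: -  regs: r0:Add1,r1:-5,r2:Mul1,r3:Mul2,r4:Add2
  c8: CDB Mul1=-35  regs: r0:Add1,r1:-5,r2:-35,r3:Mul2,r4:Add2
  c9: -  regs: r0:Add1,r1:-5,r2:-35,r3:Mul2,r4:Add2

STATUS = TAG Add1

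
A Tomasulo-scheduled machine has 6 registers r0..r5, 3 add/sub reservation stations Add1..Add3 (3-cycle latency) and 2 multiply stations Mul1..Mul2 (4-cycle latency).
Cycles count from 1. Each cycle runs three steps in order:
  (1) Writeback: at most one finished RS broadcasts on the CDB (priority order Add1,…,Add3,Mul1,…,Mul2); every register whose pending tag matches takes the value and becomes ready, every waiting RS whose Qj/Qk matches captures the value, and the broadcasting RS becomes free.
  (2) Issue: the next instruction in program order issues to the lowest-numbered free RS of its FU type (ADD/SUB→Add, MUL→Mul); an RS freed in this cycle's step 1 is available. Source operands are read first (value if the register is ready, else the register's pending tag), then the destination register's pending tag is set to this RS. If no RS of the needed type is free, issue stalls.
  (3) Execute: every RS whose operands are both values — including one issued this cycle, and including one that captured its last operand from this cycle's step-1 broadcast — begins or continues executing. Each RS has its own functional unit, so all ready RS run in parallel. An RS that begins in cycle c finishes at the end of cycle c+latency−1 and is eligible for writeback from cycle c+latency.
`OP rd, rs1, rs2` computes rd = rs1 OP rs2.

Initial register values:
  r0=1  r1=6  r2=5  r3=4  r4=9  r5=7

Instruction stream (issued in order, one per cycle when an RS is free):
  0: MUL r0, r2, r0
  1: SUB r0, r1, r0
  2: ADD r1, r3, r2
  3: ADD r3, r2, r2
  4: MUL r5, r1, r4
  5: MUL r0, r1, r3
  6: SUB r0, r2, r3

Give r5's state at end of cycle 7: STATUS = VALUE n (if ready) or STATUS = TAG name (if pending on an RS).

c1: issue MUL r0<-Mul1 | r0:Mul1,r1:6,r2:5,r3:4,r4:9,r5:7
c2: issue SUB r0<-Add1 | r0:Add1,r1:6,r2:5,r3:4,r4:9,r5:7
c3: issue ADD r1<-Add2 | r0:Add1,r1:Add2,r2:5,r3:4,r4:9,r5:7
c4: issue ADD r3<-Add3 | r0:Add1,r1:Add2,r2:5,r3:Add3,r4:9,r5:7
c5: CDB Mul1=5; issue MUL r5<-Mul1 | r0:Add1,r1:Add2,r2:5,r3:Add3,r4:9,r5:Mul1
c6: CDB Add2=9; issue MUL r0<-Mul2 | r0:Mul2,r1:9,r2:5,r3:Add3,r4:9,r5:Mul1
c7: CDB Add3=10; issue SUB r0<-Add2 | r0:Add2,r1:9,r2:5,r3:10,r4:9,r5:Mul1

STATUS = TAG Mul1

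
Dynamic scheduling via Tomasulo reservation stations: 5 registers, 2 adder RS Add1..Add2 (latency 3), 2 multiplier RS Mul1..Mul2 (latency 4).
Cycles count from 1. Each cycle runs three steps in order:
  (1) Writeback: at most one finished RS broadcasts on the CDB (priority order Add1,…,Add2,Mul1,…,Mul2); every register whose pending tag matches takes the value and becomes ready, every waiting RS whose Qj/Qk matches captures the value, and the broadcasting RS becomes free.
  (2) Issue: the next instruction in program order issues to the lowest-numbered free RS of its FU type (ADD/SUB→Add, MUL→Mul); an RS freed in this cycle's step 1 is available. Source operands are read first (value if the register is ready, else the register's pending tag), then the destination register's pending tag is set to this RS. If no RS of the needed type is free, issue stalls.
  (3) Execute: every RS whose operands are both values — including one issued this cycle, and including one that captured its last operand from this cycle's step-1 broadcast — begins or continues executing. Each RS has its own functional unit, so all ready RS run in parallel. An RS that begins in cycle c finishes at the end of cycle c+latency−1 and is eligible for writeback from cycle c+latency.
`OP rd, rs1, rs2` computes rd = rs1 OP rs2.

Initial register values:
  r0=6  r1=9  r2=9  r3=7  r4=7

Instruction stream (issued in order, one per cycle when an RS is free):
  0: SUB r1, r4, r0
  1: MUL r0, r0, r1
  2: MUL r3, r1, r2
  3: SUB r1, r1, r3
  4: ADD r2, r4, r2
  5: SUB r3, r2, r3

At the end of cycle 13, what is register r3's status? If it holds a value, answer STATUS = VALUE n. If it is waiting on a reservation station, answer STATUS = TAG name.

STATUS = TAG Add2

  c1: issue SUB r1<-Add1  regs: r0:6,r1:Add1,r2:9,r3:7,r4:7
  c2: issue MUL r0<-Mul1  regs: r0:Mul1,r1:Add1,r2:9,r3:7,r4:7
  c3: issue MUL r3<-Mul2  regs: r0:Mul1,r1:Add1,r2:9,r3:Mul2,r4:7
  c4: CDB Add1=1; issue SUB r1<-Add1  regs: r0:Mul1,r1:Add1,r2:9,r3:Mul2,r4:7
  c5: issue ADD r2<-Add2  regs: r0:Mul1,r1:Add1,r2:Add2,r3:Mul2,r4:7
  c6: stall  regs: r0:Mul1,r1:Add1,r2:Add2,r3:Mul2,r4:7
  c7: stall  regs: r0:Mul1,r1:Add1,r2:Add2,r3:Mul2,r4:7
  c8: CDB Add2=16; issue SUB r3<-Add2  regs: r0:Mul1,r1:Add1,r2:16,r3:Add2,r4:7
  c9: CDB Mul1=6  regs: r0:6,r1:Add1,r2:16,r3:Add2,r4:7
  c10: CDB Mul2=9  regs: r0:6,r1:Add1,r2:16,r3:Add2,r4:7
  c11: -  regs: r0:6,r1:Add1,r2:16,r3:Add2,r4:7
  c12: -  regs: r0:6,r1:Add1,r2:16,r3:Add2,r4:7
  c13: CDB Add1=-8  regs: r0:6,r1:-8,r2:16,r3:Add2,r4:7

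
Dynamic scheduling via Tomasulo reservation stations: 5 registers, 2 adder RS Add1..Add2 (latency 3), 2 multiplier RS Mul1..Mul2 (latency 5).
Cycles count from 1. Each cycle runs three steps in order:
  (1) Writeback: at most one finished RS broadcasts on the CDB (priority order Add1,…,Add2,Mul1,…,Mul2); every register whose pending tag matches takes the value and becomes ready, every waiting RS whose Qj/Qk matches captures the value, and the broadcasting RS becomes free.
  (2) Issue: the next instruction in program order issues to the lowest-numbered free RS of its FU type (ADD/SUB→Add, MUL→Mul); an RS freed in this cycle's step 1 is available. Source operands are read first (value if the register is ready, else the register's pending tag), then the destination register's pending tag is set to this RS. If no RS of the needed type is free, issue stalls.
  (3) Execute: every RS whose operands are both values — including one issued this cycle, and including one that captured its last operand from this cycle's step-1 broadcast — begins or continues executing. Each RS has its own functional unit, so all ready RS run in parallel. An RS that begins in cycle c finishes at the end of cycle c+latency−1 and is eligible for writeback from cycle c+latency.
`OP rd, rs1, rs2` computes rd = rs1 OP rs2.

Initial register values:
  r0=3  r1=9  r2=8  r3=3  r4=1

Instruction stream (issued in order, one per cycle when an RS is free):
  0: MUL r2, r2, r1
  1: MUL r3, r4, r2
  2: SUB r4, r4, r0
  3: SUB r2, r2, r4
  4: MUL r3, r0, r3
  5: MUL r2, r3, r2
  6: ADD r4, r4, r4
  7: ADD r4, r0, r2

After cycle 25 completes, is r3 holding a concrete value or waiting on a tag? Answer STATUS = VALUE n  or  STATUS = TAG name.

  c1: issue MUL r2<-Mul1  regs: r0:3,r1:9,r2:Mul1,r3:3,r4:1
  c2: issue MUL r3<-Mul2  regs: r0:3,r1:9,r2:Mul1,r3:Mul2,r4:1
  c3: issue SUB r4<-Add1  regs: r0:3,r1:9,r2:Mul1,r3:Mul2,r4:Add1
  c4: issue SUB r2<-Add2  regs: r0:3,r1:9,r2:Add2,r3:Mul2,r4:Add1
  c5: stall  regs: r0:3,r1:9,r2:Add2,r3:Mul2,r4:Add1
  c6: CDB Add1=-2; stall  regs: r0:3,r1:9,r2:Add2,r3:Mul2,r4:-2
  c7: CDB Mul1=72; issue MUL r3<-Mul1  regs: r0:3,r1:9,r2:Add2,r3:Mul1,r4:-2
  c8: stall  regs: r0:3,r1:9,r2:Add2,r3:Mul1,r4:-2
  c9: stall  regs: r0:3,r1:9,r2:Add2,r3:Mul1,r4:-2
  c10: CDB Add2=74; stall  regs: r0:3,r1:9,r2:74,r3:Mul1,r4:-2
  c11: stall  regs: r0:3,r1:9,r2:74,r3:Mul1,r4:-2
  c12: CDB Mul2=72; issue MUL r2<-Mul2  regs: r0:3,r1:9,r2:Mul2,r3:Mul1,r4:-2
  c13: issue ADD r4<-Add1  regs: r0:3,r1:9,r2:Mul2,r3:Mul1,r4:Add1
  c14: issue ADD r4<-Add2  regs: r0:3,r1:9,r2:Mul2,r3:Mul1,r4:Add2
  c15: -  regs: r0:3,r1:9,r2:Mul2,r3:Mul1,r4:Add2
  c16: CDB Add1=-4  regs: r0:3,r1:9,r2:Mul2,r3:Mul1,r4:Add2
  c17: CDB Mul1=216  regs: r0:3,r1:9,r2:Mul2,r3:216,r4:Add2
  c18: -  regs: r0:3,r1:9,r2:Mul2,r3:216,r4:Add2
  c19: -  regs: r0:3,r1:9,r2:Mul2,r3:216,r4:Add2
  c20: -  regs: r0:3,r1:9,r2:Mul2,r3:216,r4:Add2
  c21: -  regs: r0:3,r1:9,r2:Mul2,r3:216,r4:Add2
  c22: CDB Mul2=15984  regs: r0:3,r1:9,r2:15984,r3:216,r4:Add2
  c23: -  regs: r0:3,r1:9,r2:15984,r3:216,r4:Add2
  c24: -  regs: r0:3,r1:9,r2:15984,r3:216,r4:Add2
  c25: CDB Add2=15987  regs: r0:3,r1:9,r2:15984,r3:216,r4:15987

STATUS = VALUE 216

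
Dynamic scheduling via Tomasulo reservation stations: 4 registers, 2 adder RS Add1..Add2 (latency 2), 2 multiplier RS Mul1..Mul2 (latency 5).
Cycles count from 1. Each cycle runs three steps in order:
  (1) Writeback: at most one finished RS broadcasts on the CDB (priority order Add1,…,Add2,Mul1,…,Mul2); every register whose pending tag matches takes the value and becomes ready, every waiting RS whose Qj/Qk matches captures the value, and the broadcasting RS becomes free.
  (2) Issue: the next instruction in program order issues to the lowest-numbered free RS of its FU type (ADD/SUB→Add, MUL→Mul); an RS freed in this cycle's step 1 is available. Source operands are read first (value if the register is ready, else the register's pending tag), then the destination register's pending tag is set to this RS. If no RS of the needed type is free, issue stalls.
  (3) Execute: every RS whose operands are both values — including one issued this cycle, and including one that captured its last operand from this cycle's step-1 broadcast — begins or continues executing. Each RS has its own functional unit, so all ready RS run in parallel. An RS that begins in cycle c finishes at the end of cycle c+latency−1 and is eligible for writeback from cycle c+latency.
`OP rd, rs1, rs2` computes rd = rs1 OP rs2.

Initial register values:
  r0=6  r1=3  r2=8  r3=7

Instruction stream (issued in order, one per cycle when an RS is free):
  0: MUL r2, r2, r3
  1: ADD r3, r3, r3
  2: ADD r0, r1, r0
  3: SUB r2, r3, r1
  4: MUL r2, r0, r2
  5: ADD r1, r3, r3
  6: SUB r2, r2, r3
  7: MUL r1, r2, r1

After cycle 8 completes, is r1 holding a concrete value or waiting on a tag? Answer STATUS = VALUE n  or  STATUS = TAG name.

  c1: issue MUL r2<-Mul1  regs: r0:6,r1:3,r2:Mul1,r3:7
  c2: issue ADD r3<-Add1  regs: r0:6,r1:3,r2:Mul1,r3:Add1
  c3: issue ADD r0<-Add2  regs: r0:Add2,r1:3,r2:Mul1,r3:Add1
  c4: CDB Add1=14; issue SUB r2<-Add1  regs: r0:Add2,r1:3,r2:Add1,r3:14
  c5: CDB Add2=9; issue MUL r2<-Mul2  regs: r0:9,r1:3,r2:Mul2,r3:14
  c6: CDB Add1=11; issue ADD r1<-Add1  regs: r0:9,r1:Add1,r2:Mul2,r3:14
  c7: CDB Mul1=56; issue SUB r2<-Add2  regs: r0:9,r1:Add1,r2:Add2,r3:14
  c8: CDB Add1=28; issue MUL r1<-Mul1  regs: r0:9,r1:Mul1,r2:Add2,r3:14

STATUS = TAG Mul1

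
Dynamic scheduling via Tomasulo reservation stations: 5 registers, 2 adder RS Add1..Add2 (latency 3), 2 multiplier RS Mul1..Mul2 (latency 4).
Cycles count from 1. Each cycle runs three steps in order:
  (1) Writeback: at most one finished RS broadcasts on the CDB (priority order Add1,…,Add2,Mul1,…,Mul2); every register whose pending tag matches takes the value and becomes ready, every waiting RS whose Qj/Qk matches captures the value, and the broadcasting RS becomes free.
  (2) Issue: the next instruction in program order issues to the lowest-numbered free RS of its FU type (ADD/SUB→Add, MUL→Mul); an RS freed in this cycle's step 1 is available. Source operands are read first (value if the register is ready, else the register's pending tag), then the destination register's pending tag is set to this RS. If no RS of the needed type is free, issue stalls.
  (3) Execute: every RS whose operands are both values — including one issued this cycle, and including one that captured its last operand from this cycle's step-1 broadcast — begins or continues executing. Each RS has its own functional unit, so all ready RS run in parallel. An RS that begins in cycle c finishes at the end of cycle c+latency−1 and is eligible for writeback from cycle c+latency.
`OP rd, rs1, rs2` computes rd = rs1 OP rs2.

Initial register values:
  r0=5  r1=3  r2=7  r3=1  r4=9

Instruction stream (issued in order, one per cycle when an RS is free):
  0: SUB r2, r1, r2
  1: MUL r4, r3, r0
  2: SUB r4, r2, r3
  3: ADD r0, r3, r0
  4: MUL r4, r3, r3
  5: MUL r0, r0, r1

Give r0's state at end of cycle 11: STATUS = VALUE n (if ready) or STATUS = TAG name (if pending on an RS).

  c1: issue SUB r2<-Add1  regs: r0:5,r1:3,r2:Add1,r3:1,r4:9
  c2: issue MUL r4<-Mul1  regs: r0:5,r1:3,r2:Add1,r3:1,r4:Mul1
  c3: issue SUB r4<-Add2  regs: r0:5,r1:3,r2:Add1,r3:1,r4:Add2
  c4: CDB Add1=-4; issue ADD r0<-Add1  regs: r0:Add1,r1:3,r2:-4,r3:1,r4:Add2
  c5: issue MUL r4<-Mul2  regs: r0:Add1,r1:3,r2:-4,r3:1,r4:Mul2
  c6: CDB Mul1=5; issue MUL r0<-Mul1  regs: r0:Mul1,r1:3,r2:-4,r3:1,r4:Mul2
  c7: CDB Add1=6  regs: r0:Mul1,r1:3,r2:-4,r3:1,r4:Mul2
  c8: CDB Add2=-5  regs: r0:Mul1,r1:3,r2:-4,r3:1,r4:Mul2
  c9: CDB Mul2=1  regs: r0:Mul1,r1:3,r2:-4,r3:1,r4:1
  c10: -  regs: r0:Mul1,r1:3,r2:-4,r3:1,r4:1
  c11: CDB Mul1=18  regs: r0:18,r1:3,r2:-4,r3:1,r4:1

STATUS = VALUE 18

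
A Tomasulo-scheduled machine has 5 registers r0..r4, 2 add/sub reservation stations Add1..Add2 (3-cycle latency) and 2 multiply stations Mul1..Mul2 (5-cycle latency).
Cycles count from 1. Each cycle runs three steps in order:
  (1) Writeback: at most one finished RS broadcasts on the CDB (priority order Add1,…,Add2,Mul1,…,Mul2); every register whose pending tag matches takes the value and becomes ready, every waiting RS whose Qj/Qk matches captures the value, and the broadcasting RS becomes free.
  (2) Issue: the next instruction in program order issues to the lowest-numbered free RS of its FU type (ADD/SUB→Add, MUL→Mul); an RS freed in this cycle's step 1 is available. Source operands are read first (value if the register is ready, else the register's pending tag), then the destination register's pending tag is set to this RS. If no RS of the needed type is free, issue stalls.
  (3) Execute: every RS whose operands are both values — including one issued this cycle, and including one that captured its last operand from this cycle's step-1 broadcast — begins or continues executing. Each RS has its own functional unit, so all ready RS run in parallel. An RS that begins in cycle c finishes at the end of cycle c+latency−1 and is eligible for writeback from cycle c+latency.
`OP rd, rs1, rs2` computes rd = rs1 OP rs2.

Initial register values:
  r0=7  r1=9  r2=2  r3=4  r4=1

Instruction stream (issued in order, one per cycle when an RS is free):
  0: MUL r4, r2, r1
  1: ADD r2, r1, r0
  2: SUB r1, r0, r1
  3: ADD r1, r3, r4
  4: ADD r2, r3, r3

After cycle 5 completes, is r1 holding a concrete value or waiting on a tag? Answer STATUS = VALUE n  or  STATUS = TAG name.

STATUS = TAG Add1

  c1: issue MUL r4<-Mul1  regs: r0:7,r1:9,r2:2,r3:4,r4:Mul1
  c2: issue ADD r2<-Add1  regs: r0:7,r1:9,r2:Add1,r3:4,r4:Mul1
  c3: issue SUB r1<-Add2  regs: r0:7,r1:Add2,r2:Add1,r3:4,r4:Mul1
  c4: stall  regs: r0:7,r1:Add2,r2:Add1,r3:4,r4:Mul1
  c5: CDB Add1=16; issue ADD r1<-Add1  regs: r0:7,r1:Add1,r2:16,r3:4,r4:Mul1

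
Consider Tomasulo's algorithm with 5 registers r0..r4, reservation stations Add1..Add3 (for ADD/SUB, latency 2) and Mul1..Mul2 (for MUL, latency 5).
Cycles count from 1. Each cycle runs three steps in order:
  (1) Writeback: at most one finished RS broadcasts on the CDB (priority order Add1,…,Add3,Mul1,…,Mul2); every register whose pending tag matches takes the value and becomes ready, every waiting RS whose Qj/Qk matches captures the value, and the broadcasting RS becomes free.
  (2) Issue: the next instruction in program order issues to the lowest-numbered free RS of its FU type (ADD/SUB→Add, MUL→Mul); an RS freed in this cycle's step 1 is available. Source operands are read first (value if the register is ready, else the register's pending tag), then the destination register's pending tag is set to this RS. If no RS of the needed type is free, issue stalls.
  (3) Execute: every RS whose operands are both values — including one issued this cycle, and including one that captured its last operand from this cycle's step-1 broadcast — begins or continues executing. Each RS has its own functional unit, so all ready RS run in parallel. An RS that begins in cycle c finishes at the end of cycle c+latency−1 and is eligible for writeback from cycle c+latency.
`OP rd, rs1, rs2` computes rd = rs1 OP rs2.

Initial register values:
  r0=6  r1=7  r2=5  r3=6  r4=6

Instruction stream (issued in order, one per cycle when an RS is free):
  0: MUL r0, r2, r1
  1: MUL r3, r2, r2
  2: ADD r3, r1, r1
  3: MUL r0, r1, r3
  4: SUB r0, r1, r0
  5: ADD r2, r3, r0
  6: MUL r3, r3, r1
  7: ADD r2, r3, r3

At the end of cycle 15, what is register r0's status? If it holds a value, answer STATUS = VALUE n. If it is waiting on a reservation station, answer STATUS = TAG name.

cycle 1: issue MUL r0<-Mul1 // r0:Mul1,r1:7,r2:5,r3:6,r4:6
cycle 2: issue MUL r3<-Mul2 // r0:Mul1,r1:7,r2:5,r3:Mul2,r4:6
cycle 3: issue ADD r3<-Add1 // r0:Mul1,r1:7,r2:5,r3:Add1,r4:6
cycle 4: stall // r0:Mul1,r1:7,r2:5,r3:Add1,r4:6
cycle 5: CDB Add1=14; stall // r0:Mul1,r1:7,r2:5,r3:14,r4:6
cycle 6: CDB Mul1=35; issue MUL r0<-Mul1 // r0:Mul1,r1:7,r2:5,r3:14,r4:6
cycle 7: CDB Mul2=25; issue SUB r0<-Add1 // r0:Add1,r1:7,r2:5,r3:14,r4:6
cycle 8: issue ADD r2<-Add2 // r0:Add1,r1:7,r2:Add2,r3:14,r4:6
cycle 9: issue MUL r3<-Mul2 // r0:Add1,r1:7,r2:Add2,r3:Mul2,r4:6
cycle 10: issue ADD r2<-Add3 // r0:Add1,r1:7,r2:Add3,r3:Mul2,r4:6
cycle 11: CDB Mul1=98 // r0:Add1,r1:7,r2:Add3,r3:Mul2,r4:6
cycle 12: - // r0:Add1,r1:7,r2:Add3,r3:Mul2,r4:6
cycle 13: CDB Add1=-91 // r0:-91,r1:7,r2:Add3,r3:Mul2,r4:6
cycle 14: CDB Mul2=98 // r0:-91,r1:7,r2:Add3,r3:98,r4:6
cycle 15: CDB Add2=-77 // r0:-91,r1:7,r2:Add3,r3:98,r4:6

STATUS = VALUE -91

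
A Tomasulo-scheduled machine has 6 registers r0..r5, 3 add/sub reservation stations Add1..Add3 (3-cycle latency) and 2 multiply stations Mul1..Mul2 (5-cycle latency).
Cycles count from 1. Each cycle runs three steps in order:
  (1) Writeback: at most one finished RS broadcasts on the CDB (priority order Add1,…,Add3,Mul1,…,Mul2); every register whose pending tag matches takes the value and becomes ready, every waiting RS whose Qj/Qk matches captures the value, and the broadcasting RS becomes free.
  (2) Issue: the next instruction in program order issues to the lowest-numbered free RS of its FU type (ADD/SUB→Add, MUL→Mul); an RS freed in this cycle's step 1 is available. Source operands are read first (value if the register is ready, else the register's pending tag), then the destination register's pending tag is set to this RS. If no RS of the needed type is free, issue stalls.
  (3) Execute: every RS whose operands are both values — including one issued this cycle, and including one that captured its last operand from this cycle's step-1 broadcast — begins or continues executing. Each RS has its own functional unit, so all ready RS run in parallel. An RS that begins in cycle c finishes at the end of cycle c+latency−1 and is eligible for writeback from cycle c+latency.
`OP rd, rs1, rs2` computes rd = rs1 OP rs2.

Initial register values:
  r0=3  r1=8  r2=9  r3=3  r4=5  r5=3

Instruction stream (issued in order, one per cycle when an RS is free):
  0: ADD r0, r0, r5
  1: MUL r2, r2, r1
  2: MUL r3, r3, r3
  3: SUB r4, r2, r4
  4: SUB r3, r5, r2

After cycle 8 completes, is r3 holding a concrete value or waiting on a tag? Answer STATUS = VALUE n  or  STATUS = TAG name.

STATUS = TAG Add2

cycle 1: issue ADD r0<-Add1 // r0:Add1,r1:8,r2:9,r3:3,r4:5,r5:3
cycle 2: issue MUL r2<-Mul1 // r0:Add1,r1:8,r2:Mul1,r3:3,r4:5,r5:3
cycle 3: issue MUL r3<-Mul2 // r0:Add1,r1:8,r2:Mul1,r3:Mul2,r4:5,r5:3
cycle 4: CDB Add1=6; issue SUB r4<-Add1 // r0:6,r1:8,r2:Mul1,r3:Mul2,r4:Add1,r5:3
cycle 5: issue SUB r3<-Add2 // r0:6,r1:8,r2:Mul1,r3:Add2,r4:Add1,r5:3
cycle 6: - // r0:6,r1:8,r2:Mul1,r3:Add2,r4:Add1,r5:3
cycle 7: CDB Mul1=72 // r0:6,r1:8,r2:72,r3:Add2,r4:Add1,r5:3
cycle 8: CDB Mul2=9 // r0:6,r1:8,r2:72,r3:Add2,r4:Add1,r5:3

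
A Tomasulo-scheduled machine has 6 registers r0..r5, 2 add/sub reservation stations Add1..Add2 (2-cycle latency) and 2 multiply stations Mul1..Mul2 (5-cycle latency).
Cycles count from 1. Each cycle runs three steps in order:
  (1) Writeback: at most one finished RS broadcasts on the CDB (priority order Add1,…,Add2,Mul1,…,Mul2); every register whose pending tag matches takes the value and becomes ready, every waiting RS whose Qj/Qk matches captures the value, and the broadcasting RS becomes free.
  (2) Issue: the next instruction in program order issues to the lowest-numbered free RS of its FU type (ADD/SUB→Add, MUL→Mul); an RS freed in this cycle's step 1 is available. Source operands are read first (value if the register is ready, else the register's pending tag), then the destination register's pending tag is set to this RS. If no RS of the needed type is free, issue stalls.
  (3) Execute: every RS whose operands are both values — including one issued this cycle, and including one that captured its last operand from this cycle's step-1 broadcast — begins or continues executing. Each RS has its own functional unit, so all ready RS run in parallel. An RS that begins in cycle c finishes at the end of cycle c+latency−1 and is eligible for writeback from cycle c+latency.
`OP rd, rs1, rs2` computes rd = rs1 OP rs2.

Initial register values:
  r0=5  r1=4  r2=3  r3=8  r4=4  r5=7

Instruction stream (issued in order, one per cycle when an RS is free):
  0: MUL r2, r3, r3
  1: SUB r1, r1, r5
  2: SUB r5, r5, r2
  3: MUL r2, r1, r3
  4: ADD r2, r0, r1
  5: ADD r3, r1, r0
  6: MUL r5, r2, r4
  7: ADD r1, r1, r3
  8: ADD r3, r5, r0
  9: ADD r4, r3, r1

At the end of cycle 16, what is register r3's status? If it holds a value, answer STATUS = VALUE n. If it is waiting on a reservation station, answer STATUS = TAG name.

STATUS = VALUE 13

c1: issue MUL r2<-Mul1 | r0:5,r1:4,r2:Mul1,r3:8,r4:4,r5:7
c2: issue SUB r1<-Add1 | r0:5,r1:Add1,r2:Mul1,r3:8,r4:4,r5:7
c3: issue SUB r5<-Add2 | r0:5,r1:Add1,r2:Mul1,r3:8,r4:4,r5:Add2
c4: CDB Add1=-3; issue MUL r2<-Mul2 | r0:5,r1:-3,r2:Mul2,r3:8,r4:4,r5:Add2
c5: issue ADD r2<-Add1 | r0:5,r1:-3,r2:Add1,r3:8,r4:4,r5:Add2
c6: CDB Mul1=64; stall | r0:5,r1:-3,r2:Add1,r3:8,r4:4,r5:Add2
c7: CDB Add1=2; issue ADD r3<-Add1 | r0:5,r1:-3,r2:2,r3:Add1,r4:4,r5:Add2
c8: CDB Add2=-57; issue MUL r5<-Mul1 | r0:5,r1:-3,r2:2,r3:Add1,r4:4,r5:Mul1
c9: CDB Add1=2; issue ADD r1<-Add1 | r0:5,r1:Add1,r2:2,r3:2,r4:4,r5:Mul1
c10: CDB Mul2=-24; issue ADD r3<-Add2 | r0:5,r1:Add1,r2:2,r3:Add2,r4:4,r5:Mul1
c11: CDB Add1=-1; issue ADD r4<-Add1 | r0:5,r1:-1,r2:2,r3:Add2,r4:Add1,r5:Mul1
c12: - | r0:5,r1:-1,r2:2,r3:Add2,r4:Add1,r5:Mul1
c13: CDB Mul1=8 | r0:5,r1:-1,r2:2,r3:Add2,r4:Add1,r5:8
c14: - | r0:5,r1:-1,r2:2,r3:Add2,r4:Add1,r5:8
c15: CDB Add2=13 | r0:5,r1:-1,r2:2,r3:13,r4:Add1,r5:8
c16: - | r0:5,r1:-1,r2:2,r3:13,r4:Add1,r5:8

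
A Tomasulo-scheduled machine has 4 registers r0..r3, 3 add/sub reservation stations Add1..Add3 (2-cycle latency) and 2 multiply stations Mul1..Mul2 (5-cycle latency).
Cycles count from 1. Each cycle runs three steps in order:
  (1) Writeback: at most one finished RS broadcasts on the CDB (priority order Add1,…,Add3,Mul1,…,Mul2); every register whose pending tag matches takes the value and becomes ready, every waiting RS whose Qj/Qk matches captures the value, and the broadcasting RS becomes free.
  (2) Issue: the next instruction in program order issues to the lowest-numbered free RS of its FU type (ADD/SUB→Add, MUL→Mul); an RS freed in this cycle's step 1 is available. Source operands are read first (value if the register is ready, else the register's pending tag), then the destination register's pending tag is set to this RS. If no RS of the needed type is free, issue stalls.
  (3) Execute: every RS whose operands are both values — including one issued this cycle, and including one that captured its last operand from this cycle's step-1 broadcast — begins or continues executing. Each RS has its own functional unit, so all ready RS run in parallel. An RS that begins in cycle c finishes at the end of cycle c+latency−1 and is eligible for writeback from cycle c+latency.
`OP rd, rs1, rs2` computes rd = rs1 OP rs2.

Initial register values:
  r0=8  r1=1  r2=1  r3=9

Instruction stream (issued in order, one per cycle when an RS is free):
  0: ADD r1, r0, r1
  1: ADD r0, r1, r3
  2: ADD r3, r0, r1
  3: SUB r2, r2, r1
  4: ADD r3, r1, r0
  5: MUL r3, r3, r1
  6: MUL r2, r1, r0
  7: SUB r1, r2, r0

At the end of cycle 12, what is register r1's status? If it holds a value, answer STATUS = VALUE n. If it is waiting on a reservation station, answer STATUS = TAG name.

cycle 1: issue ADD r1<-Add1 // r0:8,r1:Add1,r2:1,r3:9
cycle 2: issue ADD r0<-Add2 // r0:Add2,r1:Add1,r2:1,r3:9
cycle 3: CDB Add1=9; issue ADD r3<-Add1 // r0:Add2,r1:9,r2:1,r3:Add1
cycle 4: issue SUB r2<-Add3 // r0:Add2,r1:9,r2:Add3,r3:Add1
cycle 5: CDB Add2=18; issue ADD r3<-Add2 // r0:18,r1:9,r2:Add3,r3:Add2
cycle 6: CDB Add3=-8; issue MUL r3<-Mul1 // r0:18,r1:9,r2:-8,r3:Mul1
cycle 7: CDB Add1=27; issue MUL r2<-Mul2 // r0:18,r1:9,r2:Mul2,r3:Mul1
cycle 8: CDB Add2=27; issue SUB r1<-Add1 // r0:18,r1:Add1,r2:Mul2,r3:Mul1
cycle 9: - // r0:18,r1:Add1,r2:Mul2,r3:Mul1
cycle 10: - // r0:18,r1:Add1,r2:Mul2,r3:Mul1
cycle 11: - // r0:18,r1:Add1,r2:Mul2,r3:Mul1
cycle 12: CDB Mul2=162 // r0:18,r1:Add1,r2:162,r3:Mul1

STATUS = TAG Add1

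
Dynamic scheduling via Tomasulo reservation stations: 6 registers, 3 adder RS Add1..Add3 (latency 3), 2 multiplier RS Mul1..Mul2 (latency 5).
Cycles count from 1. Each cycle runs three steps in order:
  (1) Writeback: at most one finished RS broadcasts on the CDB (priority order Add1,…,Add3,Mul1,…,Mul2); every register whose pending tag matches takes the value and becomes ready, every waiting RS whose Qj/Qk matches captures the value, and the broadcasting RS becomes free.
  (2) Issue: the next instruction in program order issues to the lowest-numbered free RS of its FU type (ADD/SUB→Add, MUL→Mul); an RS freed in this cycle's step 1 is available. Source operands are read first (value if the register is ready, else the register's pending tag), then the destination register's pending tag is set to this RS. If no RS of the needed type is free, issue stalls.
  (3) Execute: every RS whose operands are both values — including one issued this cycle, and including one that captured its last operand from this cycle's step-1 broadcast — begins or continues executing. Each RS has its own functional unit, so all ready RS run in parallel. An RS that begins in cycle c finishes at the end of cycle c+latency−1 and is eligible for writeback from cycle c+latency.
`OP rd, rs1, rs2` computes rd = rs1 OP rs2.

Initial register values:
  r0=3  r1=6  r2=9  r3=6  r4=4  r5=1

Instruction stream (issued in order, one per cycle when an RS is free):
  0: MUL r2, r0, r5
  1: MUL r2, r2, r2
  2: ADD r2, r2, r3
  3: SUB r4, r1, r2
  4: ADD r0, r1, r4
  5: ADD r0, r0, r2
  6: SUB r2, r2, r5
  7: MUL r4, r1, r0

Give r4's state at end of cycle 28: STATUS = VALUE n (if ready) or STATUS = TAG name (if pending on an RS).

STATUS = TAG Mul1

  c1: issue MUL r2<-Mul1  regs: r0:3,r1:6,r2:Mul1,r3:6,r4:4,r5:1
  c2: issue MUL r2<-Mul2  regs: r0:3,r1:6,r2:Mul2,r3:6,r4:4,r5:1
  c3: issue ADD r2<-Add1  regs: r0:3,r1:6,r2:Add1,r3:6,r4:4,r5:1
  c4: issue SUB r4<-Add2  regs: r0:3,r1:6,r2:Add1,r3:6,r4:Add2,r5:1
  c5: issue ADD r0<-Add3  regs: r0:Add3,r1:6,r2:Add1,r3:6,r4:Add2,r5:1
  c6: CDB Mul1=3; stall  regs: r0:Add3,r1:6,r2:Add1,r3:6,r4:Add2,r5:1
  c7: stall  regs: r0:Add3,r1:6,r2:Add1,r3:6,r4:Add2,r5:1
  c8: stall  regs: r0:Add3,r1:6,r2:Add1,r3:6,r4:Add2,r5:1
  c9: stall  regs: r0:Add3,r1:6,r2:Add1,r3:6,r4:Add2,r5:1
  c10: stall  regs: r0:Add3,r1:6,r2:Add1,r3:6,r4:Add2,r5:1
  c11: CDB Mul2=9; stall  regs: r0:Add3,r1:6,r2:Add1,r3:6,r4:Add2,r5:1
  c12: stall  regs: r0:Add3,r1:6,r2:Add1,r3:6,r4:Add2,r5:1
  c13: stall  regs: r0:Add3,r1:6,r2:Add1,r3:6,r4:Add2,r5:1
  c14: CDB Add1=15; issue ADD r0<-Add1  regs: r0:Add1,r1:6,r2:15,r3:6,r4:Add2,r5:1
  c15: stall  regs: r0:Add1,r1:6,r2:15,r3:6,r4:Add2,r5:1
  c16: stall  regs: r0:Add1,r1:6,r2:15,r3:6,r4:Add2,r5:1
  c17: CDB Add2=-9; issue SUB r2<-Add2  regs: r0:Add1,r1:6,r2:Add2,r3:6,r4:-9,r5:1
  c18: issue MUL r4<-Mul1  regs: r0:Add1,r1:6,r2:Add2,r3:6,r4:Mul1,r5:1
  c19: -  regs: r0:Add1,r1:6,r2:Add2,r3:6,r4:Mul1,r5:1
  c20: CDB Add2=14  regs: r0:Add1,r1:6,r2:14,r3:6,r4:Mul1,r5:1
  c21: CDB Add3=-3  regs: r0:Add1,r1:6,r2:14,r3:6,r4:Mul1,r5:1
  c22: -  regs: r0:Add1,r1:6,r2:14,r3:6,r4:Mul1,r5:1
  c23: -  regs: r0:Add1,r1:6,r2:14,r3:6,r4:Mul1,r5:1
  c24: CDB Add1=12  regs: r0:12,r1:6,r2:14,r3:6,r4:Mul1,r5:1
  c25: -  regs: r0:12,r1:6,r2:14,r3:6,r4:Mul1,r5:1
  c26: -  regs: r0:12,r1:6,r2:14,r3:6,r4:Mul1,r5:1
  c27: -  regs: r0:12,r1:6,r2:14,r3:6,r4:Mul1,r5:1
  c28: -  regs: r0:12,r1:6,r2:14,r3:6,r4:Mul1,r5:1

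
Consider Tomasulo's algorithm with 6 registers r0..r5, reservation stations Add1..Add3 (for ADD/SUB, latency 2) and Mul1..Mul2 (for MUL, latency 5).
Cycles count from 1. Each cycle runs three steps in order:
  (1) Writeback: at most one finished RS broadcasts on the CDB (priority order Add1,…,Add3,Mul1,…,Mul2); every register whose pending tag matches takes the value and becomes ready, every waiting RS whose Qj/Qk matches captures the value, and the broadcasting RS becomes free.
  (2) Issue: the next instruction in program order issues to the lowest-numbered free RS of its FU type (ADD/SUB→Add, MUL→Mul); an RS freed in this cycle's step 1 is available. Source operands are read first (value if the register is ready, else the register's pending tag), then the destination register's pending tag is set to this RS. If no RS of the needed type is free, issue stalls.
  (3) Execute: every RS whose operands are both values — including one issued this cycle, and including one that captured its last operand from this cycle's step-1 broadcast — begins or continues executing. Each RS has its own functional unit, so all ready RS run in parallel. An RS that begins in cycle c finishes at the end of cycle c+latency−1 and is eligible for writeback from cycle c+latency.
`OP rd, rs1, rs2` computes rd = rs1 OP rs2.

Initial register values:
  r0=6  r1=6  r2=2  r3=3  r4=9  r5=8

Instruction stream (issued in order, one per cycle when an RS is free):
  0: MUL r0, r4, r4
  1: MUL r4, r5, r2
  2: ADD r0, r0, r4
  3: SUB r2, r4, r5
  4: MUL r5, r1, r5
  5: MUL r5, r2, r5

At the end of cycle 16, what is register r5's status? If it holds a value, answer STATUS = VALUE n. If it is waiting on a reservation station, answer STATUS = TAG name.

STATUS = VALUE 384

  c1: issue MUL r0<-Mul1  regs: r0:Mul1,r1:6,r2:2,r3:3,r4:9,r5:8
  c2: issue MUL r4<-Mul2  regs: r0:Mul1,r1:6,r2:2,r3:3,r4:Mul2,r5:8
  c3: issue ADD r0<-Add1  regs: r0:Add1,r1:6,r2:2,r3:3,r4:Mul2,r5:8
  c4: issue SUB r2<-Add2  regs: r0:Add1,r1:6,r2:Add2,r3:3,r4:Mul2,r5:8
  c5: stall  regs: r0:Add1,r1:6,r2:Add2,r3:3,r4:Mul2,r5:8
  c6: CDB Mul1=81; issue MUL r5<-Mul1  regs: r0:Add1,r1:6,r2:Add2,r3:3,r4:Mul2,r5:Mul1
  c7: CDB Mul2=16; issue MUL r5<-Mul2  regs: r0:Add1,r1:6,r2:Add2,r3:3,r4:16,r5:Mul2
  c8: -  regs: r0:Add1,r1:6,r2:Add2,r3:3,r4:16,r5:Mul2
  c9: CDB Add1=97  regs: r0:97,r1:6,r2:Add2,r3:3,r4:16,r5:Mul2
  c10: CDB Add2=8  regs: r0:97,r1:6,r2:8,r3:3,r4:16,r5:Mul2
  c11: CDB Mul1=48  regs: r0:97,r1:6,r2:8,r3:3,r4:16,r5:Mul2
  c12: -  regs: r0:97,r1:6,r2:8,r3:3,r4:16,r5:Mul2
  c13: -  regs: r0:97,r1:6,r2:8,r3:3,r4:16,r5:Mul2
  c14: -  regs: r0:97,r1:6,r2:8,r3:3,r4:16,r5:Mul2
  c15: -  regs: r0:97,r1:6,r2:8,r3:3,r4:16,r5:Mul2
  c16: CDB Mul2=384  regs: r0:97,r1:6,r2:8,r3:3,r4:16,r5:384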